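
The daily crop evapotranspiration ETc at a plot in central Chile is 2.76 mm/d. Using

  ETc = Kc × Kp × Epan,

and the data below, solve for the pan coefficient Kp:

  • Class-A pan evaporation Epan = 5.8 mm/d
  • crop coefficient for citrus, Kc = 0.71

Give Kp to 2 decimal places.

0.67

ETc = Kc × Kp × Epan  ⇒  Kp = ETc / (Kc × Epan)
Kp = 2.76 / (0.71 × 5.8) = 2.76 / 4.118 = 0.6702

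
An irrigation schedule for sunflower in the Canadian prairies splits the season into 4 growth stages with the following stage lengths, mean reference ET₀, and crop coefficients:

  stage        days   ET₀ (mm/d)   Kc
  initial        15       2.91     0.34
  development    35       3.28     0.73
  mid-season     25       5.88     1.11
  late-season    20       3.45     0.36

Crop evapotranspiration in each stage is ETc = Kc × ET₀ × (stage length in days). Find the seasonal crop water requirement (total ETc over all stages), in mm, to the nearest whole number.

287 mm

initial: 0.34 × 2.91 × 15 = 14.84 mm
development: 0.73 × 3.28 × 35 = 83.80 mm
mid-season: 1.11 × 5.88 × 25 = 163.17 mm
late-season: 0.36 × 3.45 × 20 = 24.84 mm
Seasonal total = 286.65 mm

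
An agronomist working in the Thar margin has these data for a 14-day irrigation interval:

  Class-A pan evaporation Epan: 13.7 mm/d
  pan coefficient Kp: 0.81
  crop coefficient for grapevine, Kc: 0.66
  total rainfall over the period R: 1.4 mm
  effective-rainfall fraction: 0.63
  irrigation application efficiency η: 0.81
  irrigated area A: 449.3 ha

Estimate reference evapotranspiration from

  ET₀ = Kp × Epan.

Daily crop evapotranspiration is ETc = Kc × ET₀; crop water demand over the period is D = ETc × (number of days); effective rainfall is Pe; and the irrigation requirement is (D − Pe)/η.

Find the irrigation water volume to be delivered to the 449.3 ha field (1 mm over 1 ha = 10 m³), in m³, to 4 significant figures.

563900 m³

ET₀ = 0.81 × 13.7 = 11.0970 mm/d
ETc = Kc × ET₀ = 0.66 × 11.0970 = 7.3240 mm/d
Crop demand D = ETc × 14 d = 7.3240 × 14 = 102.536 mm
Pe = 0.63 × 1.4 = 0.882 mm
D − Pe = 102.536 − 0.882 = 101.654 mm
Gross irrigation = 101.654 / 0.81 = 125.499 mm
Volume = 125.499 mm × 449.3 ha × 10 = 563867.0 m³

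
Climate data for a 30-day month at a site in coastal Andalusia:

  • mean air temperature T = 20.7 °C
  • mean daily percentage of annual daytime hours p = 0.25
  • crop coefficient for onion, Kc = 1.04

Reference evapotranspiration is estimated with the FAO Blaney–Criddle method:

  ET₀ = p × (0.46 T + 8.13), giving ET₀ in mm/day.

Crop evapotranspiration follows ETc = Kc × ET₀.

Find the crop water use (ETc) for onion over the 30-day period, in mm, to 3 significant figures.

ET₀ = 0.25 × (0.46 × 20.7 + 8.13) = 0.25 × 17.652 = 4.4130 mm/d
ETc = Kc × ET₀ = 1.04 × 4.4130 = 4.5895 mm/d
Over 30 days: 4.5895 × 30 = 137.685 mm

138 mm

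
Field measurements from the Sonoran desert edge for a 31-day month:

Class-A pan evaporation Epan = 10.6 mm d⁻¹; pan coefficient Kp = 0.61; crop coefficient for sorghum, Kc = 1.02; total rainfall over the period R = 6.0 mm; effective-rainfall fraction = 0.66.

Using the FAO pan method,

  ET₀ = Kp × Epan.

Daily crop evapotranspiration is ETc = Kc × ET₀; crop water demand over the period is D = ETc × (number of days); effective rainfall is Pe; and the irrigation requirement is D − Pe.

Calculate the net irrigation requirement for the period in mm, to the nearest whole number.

200 mm

ET₀ = 0.61 × 10.6 = 6.4660 mm/d
ETc = Kc × ET₀ = 1.02 × 6.4660 = 6.5953 mm/d
Crop demand D = ETc × 31 d = 6.5953 × 31 = 204.454 mm
Pe = 0.66 × 6.0 = 3.960 mm
D − Pe = 204.454 − 3.960 = 200.494 mm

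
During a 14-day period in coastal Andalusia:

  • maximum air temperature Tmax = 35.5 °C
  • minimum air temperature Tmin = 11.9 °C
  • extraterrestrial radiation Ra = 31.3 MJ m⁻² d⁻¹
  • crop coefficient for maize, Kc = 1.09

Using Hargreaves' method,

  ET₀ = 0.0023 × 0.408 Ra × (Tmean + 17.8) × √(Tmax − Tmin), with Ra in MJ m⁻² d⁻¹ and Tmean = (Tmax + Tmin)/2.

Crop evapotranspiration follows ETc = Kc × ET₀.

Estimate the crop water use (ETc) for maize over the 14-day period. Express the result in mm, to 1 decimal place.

90.4 mm

Tmean = (35.5 + 11.9)/2 = 23.70 °C
0.408 Ra = 0.408 × 31.3 = 12.7704 mm/d equivalent
ET₀ = 0.0023 × 12.7704 × (23.70 + 17.8) × √23.6 = 0.0023 × 12.7704 × 41.50 × 4.8580 = 5.9216 mm/d
ETc = Kc × ET₀ = 1.09 × 5.9216 = 6.4545 mm/d
Over 14 days: 6.4545 × 14 = 90.363 mm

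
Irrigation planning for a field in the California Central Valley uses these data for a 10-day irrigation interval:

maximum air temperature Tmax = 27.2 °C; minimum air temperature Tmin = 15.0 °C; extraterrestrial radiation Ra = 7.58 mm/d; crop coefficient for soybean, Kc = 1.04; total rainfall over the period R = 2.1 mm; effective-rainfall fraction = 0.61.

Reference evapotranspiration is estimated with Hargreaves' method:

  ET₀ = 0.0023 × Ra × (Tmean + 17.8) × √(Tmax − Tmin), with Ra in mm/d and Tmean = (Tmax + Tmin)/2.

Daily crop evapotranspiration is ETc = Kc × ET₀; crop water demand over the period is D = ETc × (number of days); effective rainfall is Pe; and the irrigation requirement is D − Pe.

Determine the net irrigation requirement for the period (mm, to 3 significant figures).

23.4 mm

Tmean = (27.2 + 15.0)/2 = 21.10 °C
ET₀ = 0.0023 × 7.58 × (21.10 + 17.8) × √12.2 = 0.0023 × 7.58 × 38.90 × 3.4928 = 2.3688 mm/d
ETc = Kc × ET₀ = 1.04 × 2.3688 = 2.4636 mm/d
Crop demand D = ETc × 10 d = 2.4636 × 10 = 24.636 mm
Pe = 0.61 × 2.1 = 1.281 mm
D − Pe = 24.636 − 1.281 = 23.355 mm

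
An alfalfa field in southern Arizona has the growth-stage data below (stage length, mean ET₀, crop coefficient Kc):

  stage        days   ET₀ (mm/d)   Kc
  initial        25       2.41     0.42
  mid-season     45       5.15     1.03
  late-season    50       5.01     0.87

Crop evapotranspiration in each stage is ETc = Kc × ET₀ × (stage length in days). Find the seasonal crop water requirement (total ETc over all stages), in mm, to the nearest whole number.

initial: 0.42 × 2.41 × 25 = 25.31 mm
mid-season: 1.03 × 5.15 × 45 = 238.70 mm
late-season: 0.87 × 5.01 × 50 = 217.94 mm
Seasonal total = 481.95 mm

482 mm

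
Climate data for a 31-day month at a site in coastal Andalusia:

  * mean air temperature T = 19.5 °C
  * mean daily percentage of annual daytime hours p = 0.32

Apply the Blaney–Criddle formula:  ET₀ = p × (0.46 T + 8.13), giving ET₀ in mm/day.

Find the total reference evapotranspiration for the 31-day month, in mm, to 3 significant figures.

ET₀ = 0.32 × (0.46 × 19.5 + 8.13) = 0.32 × 17.100 = 5.4720 mm/d
Monthly total = 5.4720 × 31 = 169.632 mm

170 mm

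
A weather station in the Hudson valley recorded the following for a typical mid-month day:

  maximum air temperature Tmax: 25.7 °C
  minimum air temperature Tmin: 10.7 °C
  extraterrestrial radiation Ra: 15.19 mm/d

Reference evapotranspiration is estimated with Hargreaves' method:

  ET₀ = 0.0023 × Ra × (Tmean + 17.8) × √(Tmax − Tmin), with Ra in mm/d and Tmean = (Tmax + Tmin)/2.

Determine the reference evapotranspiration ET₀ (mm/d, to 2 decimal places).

4.87 mm/d

Tmean = (25.7 + 10.7)/2 = 18.20 °C
ET₀ = 0.0023 × 15.19 × (18.20 + 17.8) × √15.0 = 0.0023 × 15.19 × 36.00 × 3.8730 = 4.8712 mm/d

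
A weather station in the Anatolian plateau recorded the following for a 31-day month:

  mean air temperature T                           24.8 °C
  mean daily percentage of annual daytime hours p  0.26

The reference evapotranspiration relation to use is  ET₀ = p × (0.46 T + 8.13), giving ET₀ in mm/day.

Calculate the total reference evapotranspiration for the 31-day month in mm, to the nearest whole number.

157 mm

ET₀ = 0.26 × (0.46 × 24.8 + 8.13) = 0.26 × 19.538 = 5.0799 mm/d
Monthly total = 5.0799 × 31 = 157.477 mm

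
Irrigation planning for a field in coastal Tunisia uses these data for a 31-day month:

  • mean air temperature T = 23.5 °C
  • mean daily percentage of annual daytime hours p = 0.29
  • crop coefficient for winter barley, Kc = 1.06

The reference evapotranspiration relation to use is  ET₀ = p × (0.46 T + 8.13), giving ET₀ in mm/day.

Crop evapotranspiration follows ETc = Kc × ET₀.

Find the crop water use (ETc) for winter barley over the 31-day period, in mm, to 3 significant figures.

180 mm

ET₀ = 0.29 × (0.46 × 23.5 + 8.13) = 0.29 × 18.940 = 5.4926 mm/d
ETc = Kc × ET₀ = 1.06 × 5.4926 = 5.8222 mm/d
Over 31 days: 5.8222 × 31 = 180.488 mm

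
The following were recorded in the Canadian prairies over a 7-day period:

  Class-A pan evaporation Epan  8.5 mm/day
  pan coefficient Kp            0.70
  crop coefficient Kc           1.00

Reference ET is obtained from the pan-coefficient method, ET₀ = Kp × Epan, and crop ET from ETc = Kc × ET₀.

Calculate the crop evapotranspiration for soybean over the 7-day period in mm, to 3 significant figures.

41.7 mm

ET₀ = 0.70 × 8.5 = 5.9500 mm/d
ETc = Kc × ET₀ = 1.00 × 5.9500 = 5.9500 mm/d
Over 7 days: 5.9500 × 7 = 41.650 mm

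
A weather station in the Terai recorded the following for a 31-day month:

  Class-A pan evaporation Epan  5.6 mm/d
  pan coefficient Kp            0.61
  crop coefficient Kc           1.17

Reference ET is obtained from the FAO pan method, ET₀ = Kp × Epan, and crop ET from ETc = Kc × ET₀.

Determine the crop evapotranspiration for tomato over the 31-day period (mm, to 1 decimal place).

123.9 mm

ET₀ = 0.61 × 5.6 = 3.4160 mm/d
ETc = Kc × ET₀ = 1.17 × 3.4160 = 3.9967 mm/d
Over 31 days: 3.9967 × 31 = 123.898 mm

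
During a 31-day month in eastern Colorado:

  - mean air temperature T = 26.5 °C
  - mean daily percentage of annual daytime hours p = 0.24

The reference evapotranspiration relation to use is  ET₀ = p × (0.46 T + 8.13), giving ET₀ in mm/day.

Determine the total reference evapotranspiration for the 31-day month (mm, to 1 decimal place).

151.2 mm

ET₀ = 0.24 × (0.46 × 26.5 + 8.13) = 0.24 × 20.320 = 4.8768 mm/d
Monthly total = 4.8768 × 31 = 151.181 mm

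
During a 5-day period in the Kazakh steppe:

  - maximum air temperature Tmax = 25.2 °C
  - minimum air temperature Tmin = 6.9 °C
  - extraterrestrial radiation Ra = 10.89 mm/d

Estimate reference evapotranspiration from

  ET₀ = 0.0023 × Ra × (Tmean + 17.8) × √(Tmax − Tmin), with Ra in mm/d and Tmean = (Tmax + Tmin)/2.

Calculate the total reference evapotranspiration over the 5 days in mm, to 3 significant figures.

Tmean = (25.2 + 6.9)/2 = 16.05 °C
ET₀ = 0.0023 × 10.89 × (16.05 + 17.8) × √18.3 = 0.0023 × 10.89 × 33.85 × 4.2778 = 3.6269 mm/d
Over 5 days: 3.6269 × 5 = 18.135 mm

18.1 mm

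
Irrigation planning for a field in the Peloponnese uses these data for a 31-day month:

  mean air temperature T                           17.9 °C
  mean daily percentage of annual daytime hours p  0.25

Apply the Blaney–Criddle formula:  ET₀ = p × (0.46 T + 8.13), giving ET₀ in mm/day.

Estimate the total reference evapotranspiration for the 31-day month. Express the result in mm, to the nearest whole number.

127 mm

ET₀ = 0.25 × (0.46 × 17.9 + 8.13) = 0.25 × 16.364 = 4.0910 mm/d
Monthly total = 4.0910 × 31 = 126.821 mm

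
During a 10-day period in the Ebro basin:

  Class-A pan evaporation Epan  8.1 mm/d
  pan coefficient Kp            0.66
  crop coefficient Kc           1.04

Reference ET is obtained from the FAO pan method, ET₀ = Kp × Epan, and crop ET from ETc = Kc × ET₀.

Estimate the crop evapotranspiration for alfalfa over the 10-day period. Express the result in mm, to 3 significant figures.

55.6 mm

ET₀ = 0.66 × 8.1 = 5.3460 mm/d
ETc = Kc × ET₀ = 1.04 × 5.3460 = 5.5598 mm/d
Over 10 days: 5.5598 × 10 = 55.598 mm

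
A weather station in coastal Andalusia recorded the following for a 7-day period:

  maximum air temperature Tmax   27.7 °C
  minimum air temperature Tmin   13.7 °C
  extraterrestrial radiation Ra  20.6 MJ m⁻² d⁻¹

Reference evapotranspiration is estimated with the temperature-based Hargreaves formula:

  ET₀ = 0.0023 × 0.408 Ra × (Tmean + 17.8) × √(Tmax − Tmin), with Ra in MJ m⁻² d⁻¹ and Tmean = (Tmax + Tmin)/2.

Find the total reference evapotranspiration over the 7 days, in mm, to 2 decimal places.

19.49 mm

Tmean = (27.7 + 13.7)/2 = 20.70 °C
0.408 Ra = 0.408 × 20.6 = 8.4048 mm/d equivalent
ET₀ = 0.0023 × 8.4048 × (20.70 + 17.8) × √14.0 = 0.0023 × 8.4048 × 38.50 × 3.7417 = 2.7847 mm/d
Over 7 days: 2.7847 × 7 = 19.493 mm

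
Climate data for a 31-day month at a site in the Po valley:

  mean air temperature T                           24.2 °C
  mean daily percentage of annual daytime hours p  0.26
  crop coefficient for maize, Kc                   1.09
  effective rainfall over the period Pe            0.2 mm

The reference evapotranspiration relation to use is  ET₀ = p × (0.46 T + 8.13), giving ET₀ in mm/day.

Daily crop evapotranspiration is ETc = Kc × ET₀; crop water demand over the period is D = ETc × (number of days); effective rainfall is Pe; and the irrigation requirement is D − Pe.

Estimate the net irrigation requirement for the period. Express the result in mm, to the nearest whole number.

169 mm

ET₀ = 0.26 × (0.46 × 24.2 + 8.13) = 0.26 × 19.262 = 5.0081 mm/d
ETc = Kc × ET₀ = 1.09 × 5.0081 = 5.4588 mm/d
Crop demand D = ETc × 31 d = 5.4588 × 31 = 169.223 mm
D − Pe = 169.223 − 0.2 = 169.023 mm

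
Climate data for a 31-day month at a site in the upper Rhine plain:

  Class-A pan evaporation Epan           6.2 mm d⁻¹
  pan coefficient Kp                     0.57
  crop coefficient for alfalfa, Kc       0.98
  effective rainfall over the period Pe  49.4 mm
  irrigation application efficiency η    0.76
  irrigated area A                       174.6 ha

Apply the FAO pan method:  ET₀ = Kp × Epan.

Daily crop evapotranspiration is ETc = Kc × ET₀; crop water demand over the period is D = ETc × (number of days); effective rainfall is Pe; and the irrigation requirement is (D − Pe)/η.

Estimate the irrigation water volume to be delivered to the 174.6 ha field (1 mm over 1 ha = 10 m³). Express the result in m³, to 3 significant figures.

ET₀ = 0.57 × 6.2 = 3.5340 mm/d
ETc = Kc × ET₀ = 0.98 × 3.5340 = 3.4633 mm/d
Crop demand D = ETc × 31 d = 3.4633 × 31 = 107.362 mm
D − Pe = 107.362 − 49.4 = 57.962 mm
Gross irrigation = 57.962 / 0.76 = 76.266 mm
Volume = 76.266 mm × 174.6 ha × 10 = 133160.4 m³

133000 m³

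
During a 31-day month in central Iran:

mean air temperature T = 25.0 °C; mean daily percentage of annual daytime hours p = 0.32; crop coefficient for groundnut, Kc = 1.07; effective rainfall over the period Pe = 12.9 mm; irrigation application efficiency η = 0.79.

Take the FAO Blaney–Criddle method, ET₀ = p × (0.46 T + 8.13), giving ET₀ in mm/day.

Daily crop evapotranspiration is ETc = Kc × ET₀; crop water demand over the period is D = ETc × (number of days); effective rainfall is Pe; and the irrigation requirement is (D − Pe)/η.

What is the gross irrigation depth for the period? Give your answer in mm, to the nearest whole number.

ET₀ = 0.32 × (0.46 × 25.0 + 8.13) = 0.32 × 19.630 = 6.2816 mm/d
ETc = Kc × ET₀ = 1.07 × 6.2816 = 6.7213 mm/d
Crop demand D = ETc × 31 d = 6.7213 × 31 = 208.360 mm
D − Pe = 208.360 − 12.9 = 195.460 mm
Gross irrigation = 195.460 / 0.79 = 247.418 mm

247 mm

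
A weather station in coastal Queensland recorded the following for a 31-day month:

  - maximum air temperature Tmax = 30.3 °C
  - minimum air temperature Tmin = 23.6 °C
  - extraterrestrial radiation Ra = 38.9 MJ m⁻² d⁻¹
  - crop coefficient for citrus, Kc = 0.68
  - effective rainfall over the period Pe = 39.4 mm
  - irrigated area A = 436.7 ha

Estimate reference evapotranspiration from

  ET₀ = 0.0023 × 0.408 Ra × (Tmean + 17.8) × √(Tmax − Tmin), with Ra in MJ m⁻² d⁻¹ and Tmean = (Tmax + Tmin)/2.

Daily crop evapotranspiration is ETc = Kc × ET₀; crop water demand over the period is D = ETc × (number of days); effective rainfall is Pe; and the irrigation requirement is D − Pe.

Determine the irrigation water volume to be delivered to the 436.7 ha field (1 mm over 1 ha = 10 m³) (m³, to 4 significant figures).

Tmean = (30.3 + 23.6)/2 = 26.95 °C
0.408 Ra = 0.408 × 38.9 = 15.8712 mm/d equivalent
ET₀ = 0.0023 × 15.8712 × (26.95 + 17.8) × √6.7 = 0.0023 × 15.8712 × 44.75 × 2.5884 = 4.2283 mm/d
ETc = Kc × ET₀ = 0.68 × 4.2283 = 2.8752 mm/d
Crop demand D = ETc × 31 d = 2.8752 × 31 = 89.131 mm
D − Pe = 89.131 − 39.4 = 49.731 mm
Volume = 49.731 mm × 436.7 ha × 10 = 217175.3 m³

217200 m³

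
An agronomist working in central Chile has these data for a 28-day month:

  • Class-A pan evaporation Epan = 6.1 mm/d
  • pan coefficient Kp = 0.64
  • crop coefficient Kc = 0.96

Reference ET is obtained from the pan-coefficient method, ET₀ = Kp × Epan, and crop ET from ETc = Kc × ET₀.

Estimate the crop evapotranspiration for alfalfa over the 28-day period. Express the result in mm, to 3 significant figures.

105 mm

ET₀ = 0.64 × 6.1 = 3.9040 mm/d
ETc = Kc × ET₀ = 0.96 × 3.9040 = 3.7478 mm/d
Over 28 days: 3.7478 × 28 = 104.938 mm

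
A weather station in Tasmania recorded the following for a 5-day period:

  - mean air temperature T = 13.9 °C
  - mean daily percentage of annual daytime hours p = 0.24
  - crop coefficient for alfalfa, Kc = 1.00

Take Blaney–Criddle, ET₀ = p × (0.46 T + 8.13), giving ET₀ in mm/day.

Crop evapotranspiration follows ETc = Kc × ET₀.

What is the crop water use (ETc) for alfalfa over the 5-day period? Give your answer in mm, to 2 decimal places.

17.43 mm

ET₀ = 0.24 × (0.46 × 13.9 + 8.13) = 0.24 × 14.524 = 3.4858 mm/d
ETc = Kc × ET₀ = 1.00 × 3.4858 = 3.4858 mm/d
Over 5 days: 3.4858 × 5 = 17.429 mm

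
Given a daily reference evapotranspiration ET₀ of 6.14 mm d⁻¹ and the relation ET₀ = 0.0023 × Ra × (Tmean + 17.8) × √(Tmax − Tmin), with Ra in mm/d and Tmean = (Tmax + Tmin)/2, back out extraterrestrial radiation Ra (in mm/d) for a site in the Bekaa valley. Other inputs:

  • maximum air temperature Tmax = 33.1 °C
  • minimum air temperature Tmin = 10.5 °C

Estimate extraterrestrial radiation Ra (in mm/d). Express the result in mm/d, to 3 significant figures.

Tmean = 21.80 °C; √ΔT = 4.7539
Ra = ET₀ / [0.0023 × (Tmean+17.8) × √ΔT] = 6.14 / (0.0023 × 39.60 × 4.7539) = 14.181 mm/d

14.2 mm/d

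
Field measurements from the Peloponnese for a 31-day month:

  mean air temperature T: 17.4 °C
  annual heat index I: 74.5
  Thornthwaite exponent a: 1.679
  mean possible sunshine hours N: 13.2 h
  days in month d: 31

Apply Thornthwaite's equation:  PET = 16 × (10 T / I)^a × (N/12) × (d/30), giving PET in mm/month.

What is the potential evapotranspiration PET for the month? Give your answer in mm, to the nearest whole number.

76 mm

10T/I = 10 × 17.4 / 74.5 = 2.3356
(10T/I)^a = 2.3356^1.679 = 4.1547
Uncorrected PET = 16 × 4.1547 = 66.475 mm
Correction = (N/12)(d/30) = (13.2/12)(31/30) = 1.1367
PET = 66.475 × 1.1367 = 75.562 mm/month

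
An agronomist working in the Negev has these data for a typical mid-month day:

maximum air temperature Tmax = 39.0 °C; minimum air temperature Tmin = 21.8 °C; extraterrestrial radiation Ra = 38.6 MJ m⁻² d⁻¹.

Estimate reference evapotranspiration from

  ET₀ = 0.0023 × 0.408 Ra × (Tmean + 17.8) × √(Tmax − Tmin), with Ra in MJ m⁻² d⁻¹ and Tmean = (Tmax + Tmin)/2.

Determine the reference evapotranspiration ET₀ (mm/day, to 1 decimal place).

7.2 mm/day

Tmean = (39.0 + 21.8)/2 = 30.40 °C
0.408 Ra = 0.408 × 38.6 = 15.7488 mm/d equivalent
ET₀ = 0.0023 × 15.7488 × (30.40 + 17.8) × √17.2 = 0.0023 × 15.7488 × 48.20 × 4.1473 = 7.2408 mm/d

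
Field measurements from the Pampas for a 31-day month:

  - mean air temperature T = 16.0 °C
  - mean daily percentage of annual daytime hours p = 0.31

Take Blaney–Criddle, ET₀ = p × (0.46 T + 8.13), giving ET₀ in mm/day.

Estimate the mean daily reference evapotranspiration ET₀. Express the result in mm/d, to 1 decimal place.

ET₀ = 0.31 × (0.46 × 16.0 + 8.13) = 0.31 × 15.490 = 4.8019 mm/d

4.8 mm/d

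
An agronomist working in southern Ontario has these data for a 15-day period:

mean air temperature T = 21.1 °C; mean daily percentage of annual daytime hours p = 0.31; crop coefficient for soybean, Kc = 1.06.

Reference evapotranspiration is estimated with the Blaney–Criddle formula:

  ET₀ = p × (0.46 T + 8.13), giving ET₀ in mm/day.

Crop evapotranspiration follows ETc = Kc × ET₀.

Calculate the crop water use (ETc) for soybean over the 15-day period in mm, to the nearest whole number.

88 mm

ET₀ = 0.31 × (0.46 × 21.1 + 8.13) = 0.31 × 17.836 = 5.5292 mm/d
ETc = Kc × ET₀ = 1.06 × 5.5292 = 5.8610 mm/d
Over 15 days: 5.8610 × 15 = 87.915 mm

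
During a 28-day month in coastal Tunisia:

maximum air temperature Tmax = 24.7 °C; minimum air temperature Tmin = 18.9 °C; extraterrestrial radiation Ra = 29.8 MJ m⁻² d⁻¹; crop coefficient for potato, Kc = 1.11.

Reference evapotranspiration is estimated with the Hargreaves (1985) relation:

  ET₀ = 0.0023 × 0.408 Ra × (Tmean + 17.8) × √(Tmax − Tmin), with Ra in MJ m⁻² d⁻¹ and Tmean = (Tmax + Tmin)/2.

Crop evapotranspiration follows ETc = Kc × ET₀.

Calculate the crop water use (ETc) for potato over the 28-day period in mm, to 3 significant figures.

Tmean = (24.7 + 18.9)/2 = 21.80 °C
0.408 Ra = 0.408 × 29.8 = 12.1584 mm/d equivalent
ET₀ = 0.0023 × 12.1584 × (21.80 + 17.8) × √5.8 = 0.0023 × 12.1584 × 39.60 × 2.4083 = 2.6669 mm/d
ETc = Kc × ET₀ = 1.11 × 2.6669 = 2.9603 mm/d
Over 28 days: 2.9603 × 28 = 82.888 mm

82.9 mm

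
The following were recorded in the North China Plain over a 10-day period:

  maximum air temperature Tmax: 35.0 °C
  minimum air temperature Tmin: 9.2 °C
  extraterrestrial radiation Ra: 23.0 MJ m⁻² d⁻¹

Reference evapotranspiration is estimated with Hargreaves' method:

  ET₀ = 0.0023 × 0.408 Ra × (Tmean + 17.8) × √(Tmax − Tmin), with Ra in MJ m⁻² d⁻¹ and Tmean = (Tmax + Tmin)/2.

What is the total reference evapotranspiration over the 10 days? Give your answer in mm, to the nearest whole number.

44 mm

Tmean = (35.0 + 9.2)/2 = 22.10 °C
0.408 Ra = 0.408 × 23.0 = 9.3840 mm/d equivalent
ET₀ = 0.0023 × 9.3840 × (22.10 + 17.8) × √25.8 = 0.0023 × 9.3840 × 39.90 × 5.0794 = 4.3742 mm/d
Over 10 days: 4.3742 × 10 = 43.742 mm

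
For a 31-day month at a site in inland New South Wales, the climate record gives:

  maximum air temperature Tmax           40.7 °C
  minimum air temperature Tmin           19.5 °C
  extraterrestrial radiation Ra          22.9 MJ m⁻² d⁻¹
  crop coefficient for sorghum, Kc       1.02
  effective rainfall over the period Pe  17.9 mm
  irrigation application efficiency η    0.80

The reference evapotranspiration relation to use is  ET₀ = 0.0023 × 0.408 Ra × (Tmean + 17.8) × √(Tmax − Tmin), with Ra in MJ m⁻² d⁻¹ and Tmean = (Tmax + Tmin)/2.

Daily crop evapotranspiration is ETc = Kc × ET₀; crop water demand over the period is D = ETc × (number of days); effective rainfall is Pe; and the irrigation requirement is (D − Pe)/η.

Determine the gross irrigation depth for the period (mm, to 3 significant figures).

165 mm

Tmean = (40.7 + 19.5)/2 = 30.10 °C
0.408 Ra = 0.408 × 22.9 = 9.3432 mm/d equivalent
ET₀ = 0.0023 × 9.3432 × (30.10 + 17.8) × √21.2 = 0.0023 × 9.3432 × 47.90 × 4.6043 = 4.7394 mm/d
ETc = Kc × ET₀ = 1.02 × 4.7394 = 4.8342 mm/d
Crop demand D = ETc × 31 d = 4.8342 × 31 = 149.860 mm
D − Pe = 149.860 − 17.9 = 131.960 mm
Gross irrigation = 131.960 / 0.80 = 164.950 mm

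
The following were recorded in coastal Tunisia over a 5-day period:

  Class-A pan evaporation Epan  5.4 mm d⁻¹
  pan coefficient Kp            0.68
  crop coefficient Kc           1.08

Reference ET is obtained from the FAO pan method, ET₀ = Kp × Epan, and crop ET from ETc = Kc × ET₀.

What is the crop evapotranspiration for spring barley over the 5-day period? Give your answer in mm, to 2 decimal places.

ET₀ = 0.68 × 5.4 = 3.6720 mm/d
ETc = Kc × ET₀ = 1.08 × 3.6720 = 3.9658 mm/d
Over 5 days: 3.9658 × 5 = 19.829 mm

19.83 mm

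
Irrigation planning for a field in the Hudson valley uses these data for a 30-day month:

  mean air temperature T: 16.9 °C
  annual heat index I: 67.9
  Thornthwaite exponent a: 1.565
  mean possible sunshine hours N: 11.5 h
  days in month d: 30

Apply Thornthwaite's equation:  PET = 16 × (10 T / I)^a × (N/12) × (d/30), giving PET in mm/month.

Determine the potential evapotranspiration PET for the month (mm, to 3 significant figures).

10T/I = 10 × 16.9 / 67.9 = 2.4890
(10T/I)^a = 2.4890^1.565 = 4.1666
Uncorrected PET = 16 × 4.1666 = 66.666 mm
Correction = (N/12)(d/30) = (11.5/12)(30/30) = 0.9583
PET = 66.666 × 0.9583 = 63.886 mm/month

63.9 mm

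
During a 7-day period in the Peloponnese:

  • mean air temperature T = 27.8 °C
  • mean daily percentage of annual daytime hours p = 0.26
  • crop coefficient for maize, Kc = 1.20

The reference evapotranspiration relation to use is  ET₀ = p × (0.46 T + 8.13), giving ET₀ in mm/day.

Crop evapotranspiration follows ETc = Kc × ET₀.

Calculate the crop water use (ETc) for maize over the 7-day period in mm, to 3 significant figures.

ET₀ = 0.26 × (0.46 × 27.8 + 8.13) = 0.26 × 20.918 = 5.4387 mm/d
ETc = Kc × ET₀ = 1.20 × 5.4387 = 6.5264 mm/d
Over 7 days: 6.5264 × 7 = 45.685 mm

45.7 mm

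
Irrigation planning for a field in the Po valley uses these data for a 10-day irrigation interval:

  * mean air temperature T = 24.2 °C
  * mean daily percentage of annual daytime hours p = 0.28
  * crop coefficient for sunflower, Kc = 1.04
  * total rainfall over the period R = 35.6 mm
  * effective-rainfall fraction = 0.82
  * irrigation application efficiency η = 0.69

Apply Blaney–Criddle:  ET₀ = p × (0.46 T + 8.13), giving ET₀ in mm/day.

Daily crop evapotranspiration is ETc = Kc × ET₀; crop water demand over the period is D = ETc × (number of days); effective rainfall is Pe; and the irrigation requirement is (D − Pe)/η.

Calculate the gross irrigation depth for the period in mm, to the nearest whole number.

39 mm

ET₀ = 0.28 × (0.46 × 24.2 + 8.13) = 0.28 × 19.262 = 5.3934 mm/d
ETc = Kc × ET₀ = 1.04 × 5.3934 = 5.6091 mm/d
Crop demand D = ETc × 10 d = 5.6091 × 10 = 56.091 mm
Pe = 0.82 × 35.6 = 29.192 mm
D − Pe = 56.091 − 29.192 = 26.899 mm
Gross irrigation = 26.899 / 0.69 = 38.984 mm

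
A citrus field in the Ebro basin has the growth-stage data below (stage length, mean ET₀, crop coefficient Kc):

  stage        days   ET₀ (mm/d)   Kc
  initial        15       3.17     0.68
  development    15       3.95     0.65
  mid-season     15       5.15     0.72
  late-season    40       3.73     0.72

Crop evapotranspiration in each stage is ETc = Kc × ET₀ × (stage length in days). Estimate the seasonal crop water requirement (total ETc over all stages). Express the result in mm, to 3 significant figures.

initial: 0.68 × 3.17 × 15 = 32.33 mm
development: 0.65 × 3.95 × 15 = 38.51 mm
mid-season: 0.72 × 5.15 × 15 = 55.62 mm
late-season: 0.72 × 3.73 × 40 = 107.42 mm
Seasonal total = 233.88 mm

234 mm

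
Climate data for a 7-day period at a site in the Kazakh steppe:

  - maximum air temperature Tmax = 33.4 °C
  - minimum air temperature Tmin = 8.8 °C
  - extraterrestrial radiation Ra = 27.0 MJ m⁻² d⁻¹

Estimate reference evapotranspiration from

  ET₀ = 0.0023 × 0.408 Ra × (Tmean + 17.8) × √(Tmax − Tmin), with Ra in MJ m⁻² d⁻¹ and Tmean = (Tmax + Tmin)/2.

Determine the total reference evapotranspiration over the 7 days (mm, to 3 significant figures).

Tmean = (33.4 + 8.8)/2 = 21.10 °C
0.408 Ra = 0.408 × 27.0 = 11.0160 mm/d equivalent
ET₀ = 0.0023 × 11.0160 × (21.10 + 17.8) × √24.6 = 0.0023 × 11.0160 × 38.90 × 4.9598 = 4.8884 mm/d
Over 7 days: 4.8884 × 7 = 34.219 mm

34.2 mm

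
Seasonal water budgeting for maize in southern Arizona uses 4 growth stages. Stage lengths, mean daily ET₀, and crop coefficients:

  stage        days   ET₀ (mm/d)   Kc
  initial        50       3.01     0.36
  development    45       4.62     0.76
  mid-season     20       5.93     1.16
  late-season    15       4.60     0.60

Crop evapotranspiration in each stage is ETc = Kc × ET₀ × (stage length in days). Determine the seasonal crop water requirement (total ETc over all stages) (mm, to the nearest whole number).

391 mm

initial: 0.36 × 3.01 × 50 = 54.18 mm
development: 0.76 × 4.62 × 45 = 158.00 mm
mid-season: 1.16 × 5.93 × 20 = 137.58 mm
late-season: 0.60 × 4.60 × 15 = 41.40 mm
Seasonal total = 391.16 mm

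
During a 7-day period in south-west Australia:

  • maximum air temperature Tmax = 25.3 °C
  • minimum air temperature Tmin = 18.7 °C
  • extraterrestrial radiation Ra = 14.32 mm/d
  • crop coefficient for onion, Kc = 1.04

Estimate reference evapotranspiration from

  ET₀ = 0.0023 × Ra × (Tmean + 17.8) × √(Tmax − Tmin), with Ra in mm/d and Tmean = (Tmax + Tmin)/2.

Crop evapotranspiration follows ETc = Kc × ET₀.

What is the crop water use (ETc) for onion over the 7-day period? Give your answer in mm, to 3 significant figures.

24.5 mm

Tmean = (25.3 + 18.7)/2 = 22.00 °C
ET₀ = 0.0023 × 14.32 × (22.00 + 17.8) × √6.6 = 0.0023 × 14.32 × 39.80 × 2.5690 = 3.3676 mm/d
ETc = Kc × ET₀ = 1.04 × 3.3676 = 3.5023 mm/d
Over 7 days: 3.5023 × 7 = 24.516 mm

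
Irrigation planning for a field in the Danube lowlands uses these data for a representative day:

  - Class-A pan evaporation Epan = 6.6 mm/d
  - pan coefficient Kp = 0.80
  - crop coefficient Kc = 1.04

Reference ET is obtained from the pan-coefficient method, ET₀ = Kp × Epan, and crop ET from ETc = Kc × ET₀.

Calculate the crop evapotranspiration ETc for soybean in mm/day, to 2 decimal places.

ET₀ = 0.80 × 6.6 = 5.2800 mm/d
ETc = Kc × ET₀ = 1.04 × 5.2800 = 5.4912 mm/d

5.49 mm/day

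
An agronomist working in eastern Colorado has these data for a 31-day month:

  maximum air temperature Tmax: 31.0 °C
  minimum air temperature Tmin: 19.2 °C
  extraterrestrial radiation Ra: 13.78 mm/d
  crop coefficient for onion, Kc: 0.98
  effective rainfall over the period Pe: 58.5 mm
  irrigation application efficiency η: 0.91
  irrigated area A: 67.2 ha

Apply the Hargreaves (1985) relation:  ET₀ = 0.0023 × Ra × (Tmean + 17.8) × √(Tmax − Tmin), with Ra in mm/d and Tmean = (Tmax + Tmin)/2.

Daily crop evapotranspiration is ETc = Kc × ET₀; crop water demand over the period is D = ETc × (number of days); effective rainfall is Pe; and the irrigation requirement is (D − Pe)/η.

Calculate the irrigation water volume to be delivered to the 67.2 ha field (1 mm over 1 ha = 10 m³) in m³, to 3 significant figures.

61600 m³

Tmean = (31.0 + 19.2)/2 = 25.10 °C
ET₀ = 0.0023 × 13.78 × (25.10 + 17.8) × √11.8 = 0.0023 × 13.78 × 42.90 × 3.4351 = 4.6706 mm/d
ETc = Kc × ET₀ = 0.98 × 4.6706 = 4.5772 mm/d
Crop demand D = ETc × 31 d = 4.5772 × 31 = 141.893 mm
D − Pe = 141.893 − 58.5 = 83.393 mm
Gross irrigation = 83.393 / 0.91 = 91.641 mm
Volume = 91.641 mm × 67.2 ha × 10 = 61582.8 m³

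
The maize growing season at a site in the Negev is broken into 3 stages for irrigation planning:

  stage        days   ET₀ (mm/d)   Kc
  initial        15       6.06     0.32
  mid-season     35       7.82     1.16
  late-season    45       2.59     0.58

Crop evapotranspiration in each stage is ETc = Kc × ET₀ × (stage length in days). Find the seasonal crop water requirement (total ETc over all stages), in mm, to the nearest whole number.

414 mm

initial: 0.32 × 6.06 × 15 = 29.09 mm
mid-season: 1.16 × 7.82 × 35 = 317.49 mm
late-season: 0.58 × 2.59 × 45 = 67.60 mm
Seasonal total = 414.18 mm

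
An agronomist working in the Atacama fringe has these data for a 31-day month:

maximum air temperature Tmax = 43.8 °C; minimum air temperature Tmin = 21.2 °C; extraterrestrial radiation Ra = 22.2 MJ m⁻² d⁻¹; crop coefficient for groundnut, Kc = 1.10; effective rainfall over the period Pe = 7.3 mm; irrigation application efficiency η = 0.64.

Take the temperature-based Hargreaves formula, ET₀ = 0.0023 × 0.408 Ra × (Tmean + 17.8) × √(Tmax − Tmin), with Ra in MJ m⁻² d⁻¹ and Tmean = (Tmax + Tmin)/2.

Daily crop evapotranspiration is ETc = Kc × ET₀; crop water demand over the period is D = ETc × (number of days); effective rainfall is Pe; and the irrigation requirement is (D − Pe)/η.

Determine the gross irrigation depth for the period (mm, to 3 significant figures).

Tmean = (43.8 + 21.2)/2 = 32.50 °C
0.408 Ra = 0.408 × 22.2 = 9.0576 mm/d equivalent
ET₀ = 0.0023 × 9.0576 × (32.50 + 17.8) × √22.6 = 0.0023 × 9.0576 × 50.30 × 4.7539 = 4.9815 mm/d
ETc = Kc × ET₀ = 1.10 × 4.9815 = 5.4797 mm/d
Crop demand D = ETc × 31 d = 5.4797 × 31 = 169.871 mm
D − Pe = 169.871 − 7.3 = 162.571 mm
Gross irrigation = 162.571 / 0.64 = 254.017 mm

254 mm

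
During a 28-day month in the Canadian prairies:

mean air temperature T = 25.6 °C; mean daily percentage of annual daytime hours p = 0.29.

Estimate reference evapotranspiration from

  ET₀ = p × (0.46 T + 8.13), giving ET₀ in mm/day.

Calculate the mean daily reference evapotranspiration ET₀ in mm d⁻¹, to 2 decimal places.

5.77 mm d⁻¹

ET₀ = 0.29 × (0.46 × 25.6 + 8.13) = 0.29 × 19.906 = 5.7727 mm/d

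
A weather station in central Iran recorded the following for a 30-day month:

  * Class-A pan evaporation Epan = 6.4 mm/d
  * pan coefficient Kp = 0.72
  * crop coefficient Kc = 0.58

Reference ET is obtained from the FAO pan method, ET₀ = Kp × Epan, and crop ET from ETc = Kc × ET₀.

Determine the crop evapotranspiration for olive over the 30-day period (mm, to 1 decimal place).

80.2 mm

ET₀ = 0.72 × 6.4 = 4.6080 mm/d
ETc = Kc × ET₀ = 0.58 × 4.6080 = 2.6726 mm/d
Over 30 days: 2.6726 × 30 = 80.178 mm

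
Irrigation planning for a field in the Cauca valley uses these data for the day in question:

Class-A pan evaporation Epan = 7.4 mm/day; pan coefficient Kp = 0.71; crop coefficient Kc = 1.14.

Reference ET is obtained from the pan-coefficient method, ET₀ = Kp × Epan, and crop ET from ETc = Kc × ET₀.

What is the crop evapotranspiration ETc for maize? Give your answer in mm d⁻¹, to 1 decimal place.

6.0 mm d⁻¹

ET₀ = 0.71 × 7.4 = 5.2540 mm/d
ETc = Kc × ET₀ = 1.14 × 5.2540 = 5.9896 mm/d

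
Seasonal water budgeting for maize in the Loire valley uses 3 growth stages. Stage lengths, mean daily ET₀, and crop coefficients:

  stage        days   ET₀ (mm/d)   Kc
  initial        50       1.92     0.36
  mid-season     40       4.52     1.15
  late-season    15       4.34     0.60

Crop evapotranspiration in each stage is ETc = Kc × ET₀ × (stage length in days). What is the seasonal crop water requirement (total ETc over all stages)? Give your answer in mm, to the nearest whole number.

282 mm

initial: 0.36 × 1.92 × 50 = 34.56 mm
mid-season: 1.15 × 4.52 × 40 = 207.92 mm
late-season: 0.60 × 4.34 × 15 = 39.06 mm
Seasonal total = 281.54 mm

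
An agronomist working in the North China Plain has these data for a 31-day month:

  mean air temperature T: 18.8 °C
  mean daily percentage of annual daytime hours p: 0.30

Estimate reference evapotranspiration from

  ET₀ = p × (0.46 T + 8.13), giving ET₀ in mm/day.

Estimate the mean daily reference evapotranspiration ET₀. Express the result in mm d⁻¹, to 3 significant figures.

ET₀ = 0.30 × (0.46 × 18.8 + 8.13) = 0.30 × 16.778 = 5.0334 mm/d

5.03 mm d⁻¹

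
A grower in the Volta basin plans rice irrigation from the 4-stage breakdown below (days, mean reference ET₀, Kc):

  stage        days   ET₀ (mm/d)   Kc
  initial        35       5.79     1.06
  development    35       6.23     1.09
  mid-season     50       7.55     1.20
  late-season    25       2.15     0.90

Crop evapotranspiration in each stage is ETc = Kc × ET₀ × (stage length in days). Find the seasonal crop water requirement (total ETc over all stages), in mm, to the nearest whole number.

954 mm

initial: 1.06 × 5.79 × 35 = 214.81 mm
development: 1.09 × 6.23 × 35 = 237.67 mm
mid-season: 1.20 × 7.55 × 50 = 453.00 mm
late-season: 0.90 × 2.15 × 25 = 48.38 mm
Seasonal total = 953.86 mm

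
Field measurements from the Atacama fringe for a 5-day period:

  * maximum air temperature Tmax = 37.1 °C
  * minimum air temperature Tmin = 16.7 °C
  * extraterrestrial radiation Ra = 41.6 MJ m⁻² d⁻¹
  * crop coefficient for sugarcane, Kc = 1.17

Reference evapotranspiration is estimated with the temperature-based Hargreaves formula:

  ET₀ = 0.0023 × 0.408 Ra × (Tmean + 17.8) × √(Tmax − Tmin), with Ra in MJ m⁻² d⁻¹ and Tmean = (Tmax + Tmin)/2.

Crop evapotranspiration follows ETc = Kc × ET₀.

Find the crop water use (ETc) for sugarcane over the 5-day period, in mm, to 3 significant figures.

Tmean = (37.1 + 16.7)/2 = 26.90 °C
0.408 Ra = 0.408 × 41.6 = 16.9728 mm/d equivalent
ET₀ = 0.0023 × 16.9728 × (26.90 + 17.8) × √20.4 = 0.0023 × 16.9728 × 44.70 × 4.5166 = 7.8813 mm/d
ETc = Kc × ET₀ = 1.17 × 7.8813 = 9.2211 mm/d
Over 5 days: 9.2211 × 5 = 46.106 mm

46.1 mm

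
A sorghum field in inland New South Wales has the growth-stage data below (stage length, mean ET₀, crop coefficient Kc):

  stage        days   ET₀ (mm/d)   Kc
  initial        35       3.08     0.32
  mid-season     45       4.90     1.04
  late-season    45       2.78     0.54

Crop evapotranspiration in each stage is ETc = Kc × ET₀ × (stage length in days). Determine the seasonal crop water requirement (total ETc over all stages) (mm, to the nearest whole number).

331 mm

initial: 0.32 × 3.08 × 35 = 34.50 mm
mid-season: 1.04 × 4.90 × 45 = 229.32 mm
late-season: 0.54 × 2.78 × 45 = 67.55 mm
Seasonal total = 331.37 mm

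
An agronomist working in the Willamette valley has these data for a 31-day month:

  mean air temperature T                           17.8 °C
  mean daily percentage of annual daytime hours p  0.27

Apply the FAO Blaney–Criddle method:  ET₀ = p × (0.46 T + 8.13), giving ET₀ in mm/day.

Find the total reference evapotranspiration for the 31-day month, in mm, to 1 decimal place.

136.6 mm

ET₀ = 0.27 × (0.46 × 17.8 + 8.13) = 0.27 × 16.318 = 4.4059 mm/d
Monthly total = 4.4059 × 31 = 136.583 mm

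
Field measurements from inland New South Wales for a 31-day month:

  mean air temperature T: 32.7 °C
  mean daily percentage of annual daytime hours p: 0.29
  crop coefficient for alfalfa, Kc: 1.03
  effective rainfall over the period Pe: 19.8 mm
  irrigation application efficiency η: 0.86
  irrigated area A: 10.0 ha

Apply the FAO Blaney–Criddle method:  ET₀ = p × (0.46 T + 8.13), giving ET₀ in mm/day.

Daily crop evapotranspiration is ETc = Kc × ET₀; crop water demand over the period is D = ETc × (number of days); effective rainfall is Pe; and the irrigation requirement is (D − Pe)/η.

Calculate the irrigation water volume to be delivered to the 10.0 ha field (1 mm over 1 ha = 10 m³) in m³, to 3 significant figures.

22600 m³

ET₀ = 0.29 × (0.46 × 32.7 + 8.13) = 0.29 × 23.172 = 6.7199 mm/d
ETc = Kc × ET₀ = 1.03 × 6.7199 = 6.9215 mm/d
Crop demand D = ETc × 31 d = 6.9215 × 31 = 214.567 mm
D − Pe = 214.567 − 19.8 = 194.767 mm
Gross irrigation = 194.767 / 0.86 = 226.473 mm
Volume = 226.473 mm × 10.0 ha × 10 = 22647.3 m³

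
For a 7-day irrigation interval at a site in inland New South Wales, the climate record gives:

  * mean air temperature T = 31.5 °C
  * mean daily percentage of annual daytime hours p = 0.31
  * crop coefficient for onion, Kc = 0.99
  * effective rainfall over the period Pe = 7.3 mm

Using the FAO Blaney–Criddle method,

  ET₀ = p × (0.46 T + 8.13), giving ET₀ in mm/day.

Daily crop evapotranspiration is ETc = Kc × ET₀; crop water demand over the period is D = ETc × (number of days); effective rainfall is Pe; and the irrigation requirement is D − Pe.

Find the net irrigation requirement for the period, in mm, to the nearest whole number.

41 mm

ET₀ = 0.31 × (0.46 × 31.5 + 8.13) = 0.31 × 22.620 = 7.0122 mm/d
ETc = Kc × ET₀ = 0.99 × 7.0122 = 6.9421 mm/d
Crop demand D = ETc × 7 d = 6.9421 × 7 = 48.595 mm
D − Pe = 48.595 − 7.3 = 41.295 mm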